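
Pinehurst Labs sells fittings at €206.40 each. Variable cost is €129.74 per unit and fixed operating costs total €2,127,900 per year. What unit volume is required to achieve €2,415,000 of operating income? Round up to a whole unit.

59,261 fittings

Unit CM = price − variable cost = €206.40 − €129.74 = €76.66.
Units = (FC + target) / CM = (€2,127,900 + €2,415,000) / €76.66 = 59,260.37, so 59,261 fittings.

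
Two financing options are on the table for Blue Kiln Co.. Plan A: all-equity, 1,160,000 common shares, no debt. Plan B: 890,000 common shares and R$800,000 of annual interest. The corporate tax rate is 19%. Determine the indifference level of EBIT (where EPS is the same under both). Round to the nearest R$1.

R$3,437,037

Set EPS_A = EPS_B: (EBIT − R$0)(1 − 0.19) ÷ 1,160,000 = (EBIT − R$800,000)(1 − 0.19) ÷ 890,000.
The (1 − t) factor cancels: (EBIT − 0) × 890,000 = (EBIT − 800,000) × 1,160,000.
EBIT × (1,160,000 − 890,000) = 800,000 × 1,160,000 − 0 × 890,000 = 928,000,000,000, so EBIT = 928,000,000,000 ÷ 270,000 = 3,437,037.04.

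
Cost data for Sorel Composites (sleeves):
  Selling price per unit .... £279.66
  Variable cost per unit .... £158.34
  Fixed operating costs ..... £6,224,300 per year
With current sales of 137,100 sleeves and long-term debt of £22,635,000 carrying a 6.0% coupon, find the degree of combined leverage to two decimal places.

Total contribution margin = 137,100 × £121.32 = £16,632,972.00.
Operating income = contribution − fixed costs = £16,632,972.00 − £6,224,300 = £10,408,672.00. Interest = £1,358,100.00.
DOL = £16,632,972.00 ÷ £10,408,672.00 = 1.5980; DFL = £10,408,672.00 ÷ £9,050,572.00 = 1.1501.
DCL = DOL × DFL = 1.5980 × 1.1501 = 1.8379.

1.84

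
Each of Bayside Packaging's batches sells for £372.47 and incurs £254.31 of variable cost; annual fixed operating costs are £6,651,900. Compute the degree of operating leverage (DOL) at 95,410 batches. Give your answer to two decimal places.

2.44

Contribution at this volume is 95,410 × £118.16 = £11,273,645.60.
Operating income = contribution − fixed costs = £11,273,645.60 − £6,651,900 = £4,621,745.60.
DOL = contribution ÷ EBIT = £11,273,645.60 ÷ £4,621,745.60 = 2.4393.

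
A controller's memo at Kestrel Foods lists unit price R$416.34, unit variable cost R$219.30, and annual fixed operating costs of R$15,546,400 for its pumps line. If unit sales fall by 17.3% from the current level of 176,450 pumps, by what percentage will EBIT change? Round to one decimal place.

-31.3%

Total contribution margin = 176,450 × R$197.04 = R$34,767,708.00.
Operating income = contribution − fixed costs = R$34,767,708.00 − R$15,546,400 = R$19,221,308.00.
DOL = contribution ÷ EBIT = R$34,767,708.00 ÷ R$19,221,308.00 = 1.8088.
So EBIT moves 1.8088 × (-17.3%) = -31.3%.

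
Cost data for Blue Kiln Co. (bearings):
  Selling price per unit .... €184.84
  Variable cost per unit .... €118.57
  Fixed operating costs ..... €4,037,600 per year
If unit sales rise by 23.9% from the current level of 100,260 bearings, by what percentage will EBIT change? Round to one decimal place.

Contribution at this volume is 100,260 × €66.27 = €6,644,230.20.
Subtracting fixed costs: EBIT = €6,644,230.20 − €4,037,600 = €2,606,630.20.
So DOL = total CM / EBIT = €6,644,230.20 / €2,606,630.20 = 2.5490.
%ΔEBIT = DOL × %ΔSales = 2.5490 × +23.9% = +60.9%.

+60.9%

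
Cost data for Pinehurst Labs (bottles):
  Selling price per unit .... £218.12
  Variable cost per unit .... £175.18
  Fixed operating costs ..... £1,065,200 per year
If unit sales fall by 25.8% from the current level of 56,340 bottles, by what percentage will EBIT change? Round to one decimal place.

-46.1%

Contribution at this volume is 56,340 × £42.94 = £2,419,239.60.
Subtracting fixed costs: EBIT = £2,419,239.60 − £1,065,200 = £1,354,039.60.
Degree of operating leverage = £2,419,239.60 / £1,354,039.60 = 1.7867.
So EBIT moves 1.7867 × (-25.8%) = -46.1%.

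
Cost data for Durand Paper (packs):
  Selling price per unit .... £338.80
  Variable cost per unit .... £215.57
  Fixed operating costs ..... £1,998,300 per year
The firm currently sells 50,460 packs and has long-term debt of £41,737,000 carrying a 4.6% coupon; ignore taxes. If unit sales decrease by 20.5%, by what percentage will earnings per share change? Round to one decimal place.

Contribution at this volume is 50,460 × £123.23 = £6,218,185.80.
Operating income = contribution − fixed costs = £6,218,185.80 − £1,998,300 = £4,219,885.80.
After interest of £1,919,902.00, pre-tax earnings = £2,299,983.80.
Degree of combined leverage = contribution ÷ (EBIT − I) = £6,218,185.80 ÷ £2,299,983.80 = 2.7036.
%ΔEPS = DCL × %ΔSales = 2.7036 × -20.5% = -55.4%.

-55.4%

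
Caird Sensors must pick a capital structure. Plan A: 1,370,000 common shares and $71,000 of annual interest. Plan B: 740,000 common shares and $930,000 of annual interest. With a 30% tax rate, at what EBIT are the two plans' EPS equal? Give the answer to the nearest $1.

At indifference, (EBIT − 71,000)(1 − t)/1,370,000 = (EBIT − 930,000)(1 − t)/740,000.
The (1 − t) factor cancels: (EBIT − 71,000) × 740,000 = (EBIT − 930,000) × 1,370,000.
Solving, EBIT = (930,000·1,370,000 − 71,000·740,000) / (1,370,000 − 740,000) = 1,221,560,000,000 / 630,000 = 1,938,984.13.

$1,938,984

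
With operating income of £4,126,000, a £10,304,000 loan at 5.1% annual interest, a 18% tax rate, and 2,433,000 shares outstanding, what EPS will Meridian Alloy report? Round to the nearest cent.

Interest = £525,504.00, so EBT = £4,126,000 − £525,504.00 = £3,600,496.00.
Net income = £3,600,496.00 × (1 − 0.18) = £2,952,406.72.
Per share: £2,952,406.72 / 2,433,000 shares = £1.21.

£1.21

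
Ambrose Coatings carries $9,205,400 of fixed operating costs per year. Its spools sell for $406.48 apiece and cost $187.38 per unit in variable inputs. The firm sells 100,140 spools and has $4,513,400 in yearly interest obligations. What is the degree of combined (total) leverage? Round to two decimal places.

2.67

At 100,140 units, contribution = 100,140 × $219.10 = $21,940,674.00.
EBIT = $21,940,674.00 − $9,205,400 = $12,735,274.00. Interest = $4,513,400.00.
DOL = $21,940,674.00 ÷ $12,735,274.00 = 1.7228; DFL = $12,735,274.00 ÷ $8,221,874.00 = 1.5490.
Combined leverage = 1.7228 × 1.5490 = 2.6686.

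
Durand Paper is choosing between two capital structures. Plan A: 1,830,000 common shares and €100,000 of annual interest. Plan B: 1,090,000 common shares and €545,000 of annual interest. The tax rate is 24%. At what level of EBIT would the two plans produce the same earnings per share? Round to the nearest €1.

€1,200,473

Set EPS_A = EPS_B: (EBIT − €100,000)(1 − 0.24) ÷ 1,830,000 = (EBIT − €545,000)(1 − 0.24) ÷ 1,090,000.
The (1 − t) factor cancels: (EBIT − 100,000) × 1,090,000 = (EBIT − 545,000) × 1,830,000.
Solving, EBIT = (545,000·1,830,000 − 100,000·1,090,000) / (1,830,000 − 1,090,000) = 888,350,000,000 / 740,000 = 1,200,472.97.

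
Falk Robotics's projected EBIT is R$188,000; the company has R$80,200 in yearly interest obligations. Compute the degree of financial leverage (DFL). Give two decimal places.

1.74

Interest = R$80,200.00.
Degree of financial leverage = EBIT / (EBIT − interest) = R$188,000 / R$107,800.00 = 1.7440.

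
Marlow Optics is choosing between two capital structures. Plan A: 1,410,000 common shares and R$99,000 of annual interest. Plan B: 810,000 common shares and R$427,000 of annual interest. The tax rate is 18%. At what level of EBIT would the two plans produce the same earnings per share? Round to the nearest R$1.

R$869,800

At indifference, (EBIT − 99,000)(1 − t)/1,410,000 = (EBIT − 427,000)(1 − t)/810,000.
The (1 − t) factor cancels: (EBIT − 99,000) × 810,000 = (EBIT − 427,000) × 1,410,000.
Solving, EBIT = (427,000·1,410,000 − 99,000·810,000) / (1,410,000 − 810,000) = 521,880,000,000 / 600,000 = 869,800.00.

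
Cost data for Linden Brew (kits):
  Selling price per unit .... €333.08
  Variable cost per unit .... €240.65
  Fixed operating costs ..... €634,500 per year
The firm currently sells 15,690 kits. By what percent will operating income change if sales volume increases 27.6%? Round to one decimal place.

+49.1%

Total contribution margin = 15,690 × €92.43 = €1,450,226.70.
EBIT = €1,450,226.70 − €634,500 = €815,726.70.
So DOL = total CM / EBIT = €1,450,226.70 / €815,726.70 = 1.7778.
So EBIT moves 1.7778 × (+27.6%) = +49.1%.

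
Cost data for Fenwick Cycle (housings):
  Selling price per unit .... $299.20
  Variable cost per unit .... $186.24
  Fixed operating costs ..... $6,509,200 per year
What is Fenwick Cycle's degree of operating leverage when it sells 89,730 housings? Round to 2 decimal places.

Total contribution margin = 89,730 × $112.96 = $10,135,900.80.
Operating income = contribution − fixed costs = $10,135,900.80 − $6,509,200 = $3,626,700.80.
DOL = contribution ÷ EBIT = $10,135,900.80 ÷ $3,626,700.80 = 2.7948.

2.79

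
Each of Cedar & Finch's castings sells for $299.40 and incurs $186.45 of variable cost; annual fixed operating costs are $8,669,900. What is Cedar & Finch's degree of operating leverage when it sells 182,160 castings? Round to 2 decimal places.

1.73

Total contribution margin = 182,160 × $112.95 = $20,574,972.00.
Operating income = contribution − fixed costs = $20,574,972.00 − $8,669,900 = $11,905,072.00.
DOL = contribution ÷ EBIT = $20,574,972.00 ÷ $11,905,072.00 = 1.7283.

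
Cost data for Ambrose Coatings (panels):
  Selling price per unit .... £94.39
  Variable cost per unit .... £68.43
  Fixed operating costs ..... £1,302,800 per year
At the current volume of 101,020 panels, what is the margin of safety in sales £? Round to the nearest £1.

Unit CM = price − variable cost = £94.39 − £68.43 = £25.96. Break-even units = £1,302,800 ÷ £25.96 = 50,184.90; break-even revenue = 50,184.90 × £94.39 = £4,736,952.70.
Actual sales revenue = 101,020 × £94.39 = £9,535,277.80.
Margin of safety = £9,535,277.80 − £4,736,952.70 = £4,798,325.

£4,798,325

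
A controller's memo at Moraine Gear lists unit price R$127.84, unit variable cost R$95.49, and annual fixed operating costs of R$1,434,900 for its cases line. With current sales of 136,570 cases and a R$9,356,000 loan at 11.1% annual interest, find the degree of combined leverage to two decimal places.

At 136,570 units, contribution = 136,570 × R$32.35 = R$4,418,039.50.
Operating income = contribution − fixed costs = R$4,418,039.50 − R$1,434,900 = R$2,983,139.50. Interest = R$1,038,516.00.
DOL = R$4,418,039.50 ÷ R$2,983,139.50 = 1.4810; DFL = R$2,983,139.50 ÷ R$1,944,623.50 = 1.5340.
DCL = DOL × DFL = 1.4810 × 1.5340 = 2.2719.

2.27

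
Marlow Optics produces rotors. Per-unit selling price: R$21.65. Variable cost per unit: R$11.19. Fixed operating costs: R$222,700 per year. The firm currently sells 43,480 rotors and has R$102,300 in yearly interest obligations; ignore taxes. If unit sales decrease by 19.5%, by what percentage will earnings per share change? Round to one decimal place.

Contribution at this volume is 43,480 × R$10.46 = R$454,800.80.
EBIT = R$454,800.80 − R$222,700 = R$232,100.80.
Interest = R$102,300.00, so EBIT − I = R$129,800.80.
DCL = total CM / (EBIT − I) = R$454,800.80 / R$129,800.80 = 3.5038.
EPS therefore changes by 3.5038 × (-19.5%) = -68.3%.

-68.3%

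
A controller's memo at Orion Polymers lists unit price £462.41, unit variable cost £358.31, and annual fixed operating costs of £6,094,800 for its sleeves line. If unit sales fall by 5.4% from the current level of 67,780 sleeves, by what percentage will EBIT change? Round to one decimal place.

At 67,780 units, contribution = 67,780 × £104.10 = £7,055,898.00.
Subtracting fixed costs: EBIT = £7,055,898.00 − £6,094,800 = £961,098.00.
Degree of operating leverage = £7,055,898.00 / £961,098.00 = 7.3415.
So EBIT moves 7.3415 × (-5.4%) = -39.6%.

-39.6%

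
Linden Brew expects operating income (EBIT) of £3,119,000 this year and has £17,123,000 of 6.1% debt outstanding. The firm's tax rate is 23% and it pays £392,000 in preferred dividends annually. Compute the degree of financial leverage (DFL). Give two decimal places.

1.99

Interest = £1,044,503.00.
Preferred dividends grossed up pre-tax: £392,000 / (1 − 0.23) = £509,090.91.
DFL = EBIT ÷ [EBIT − I − D_p/(1−t)] = £3,119,000 ÷ [£3,119,000 − £1,044,503.00 − £509,090.91] = £3,119,000 ÷ £1,565,406.09 = 1.9925.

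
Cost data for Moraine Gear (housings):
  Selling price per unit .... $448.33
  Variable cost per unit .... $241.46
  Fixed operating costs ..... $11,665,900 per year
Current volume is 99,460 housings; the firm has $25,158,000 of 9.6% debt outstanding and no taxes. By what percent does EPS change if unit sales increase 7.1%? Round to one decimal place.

At 99,460 units, contribution = 99,460 × $206.87 = $20,575,290.20.
EBIT = $20,575,290.20 − $11,665,900 = $8,909,390.20.
Interest = $2,415,168.00, so EBIT − I = $6,494,222.20.
Degree of combined leverage = contribution ÷ (EBIT − I) = $20,575,290.20 ÷ $6,494,222.20 = 3.1682.
EPS therefore changes by 3.1682 × (+7.1%) = +22.5%.

+22.5%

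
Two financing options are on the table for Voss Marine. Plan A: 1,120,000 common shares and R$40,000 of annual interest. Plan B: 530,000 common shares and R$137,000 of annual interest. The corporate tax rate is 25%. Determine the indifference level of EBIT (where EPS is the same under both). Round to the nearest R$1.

R$224,136

At indifference, (EBIT − 40,000)(1 − t)/1,120,000 = (EBIT − 137,000)(1 − t)/530,000.
The (1 − t) factor cancels: (EBIT − 40,000) × 530,000 = (EBIT − 137,000) × 1,120,000.
EBIT × (1,120,000 − 530,000) = 137,000 × 1,120,000 − 40,000 × 530,000 = 132,240,000,000, so EBIT = 132,240,000,000 ÷ 590,000 = 224,135.59.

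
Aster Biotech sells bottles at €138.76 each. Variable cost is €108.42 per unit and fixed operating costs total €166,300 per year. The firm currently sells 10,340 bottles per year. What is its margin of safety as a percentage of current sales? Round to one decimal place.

47.0%

Contribution margin per unit = €138.76 − €108.42 = €30.34. Break-even units = €166,300 ÷ €30.34 = 5,481.21; break-even revenue = 5,481.21 × €138.76 = €760,573.10.
Actual sales revenue = 10,340 × €138.76 = €1,434,778.40.
Margin of safety = (€1,434,778.40 − €760,573.10) ÷ €1,434,778.40 = 47.0%.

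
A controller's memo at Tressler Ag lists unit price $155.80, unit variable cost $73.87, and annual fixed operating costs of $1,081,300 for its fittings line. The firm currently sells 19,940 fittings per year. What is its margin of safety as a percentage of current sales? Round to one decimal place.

33.8%

Unit CM = price − variable cost = $155.80 − $73.87 = $81.93. Break-even units = $1,081,300 ÷ $81.93 = 13,197.85; break-even revenue = 13,197.85 × $155.80 = $2,056,225.31.
Actual sales revenue = 19,940 × $155.80 = $3,106,652.00.
Margin of safety = ($3,106,652.00 − $2,056,225.31) ÷ $3,106,652.00 = 33.8%.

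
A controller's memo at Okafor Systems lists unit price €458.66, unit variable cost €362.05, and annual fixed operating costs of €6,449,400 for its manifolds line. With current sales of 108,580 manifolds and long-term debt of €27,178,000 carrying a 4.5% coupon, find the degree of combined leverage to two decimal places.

Total contribution margin = 108,580 × €96.61 = €10,489,913.80.
Operating income = contribution − fixed costs = €10,489,913.80 − €6,449,400 = €4,040,513.80. Interest = €1,223,010.00, so EBIT − I = €2,817,503.80.
DCL = contribution ÷ (EBIT − I) = €10,489,913.80 ÷ €2,817,503.80 = 3.7231.

3.72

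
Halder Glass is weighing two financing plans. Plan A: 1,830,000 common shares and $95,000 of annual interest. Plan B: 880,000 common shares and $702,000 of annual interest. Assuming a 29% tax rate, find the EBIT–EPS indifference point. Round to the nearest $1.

$1,264,274

At indifference, (EBIT − 95,000)(1 − t)/1,830,000 = (EBIT − 702,000)(1 − t)/880,000.
The (1 − t) factor cancels: (EBIT − 95,000) × 880,000 = (EBIT − 702,000) × 1,830,000.
Solving, EBIT = (702,000·1,830,000 − 95,000·880,000) / (1,830,000 − 880,000) = 1,201,060,000,000 / 950,000 = 1,264,273.68.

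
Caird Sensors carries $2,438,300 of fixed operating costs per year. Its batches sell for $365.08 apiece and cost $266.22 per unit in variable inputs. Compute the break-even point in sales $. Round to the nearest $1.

CM per unit = $365.08 − $266.22 = $98.86; CM ratio = $98.86 / $365.08 = 0.2708.
Break-even revenue = fixed costs × price ÷ CM = $2,438,300 × $365.08 ÷ $98.86 = $9,004,396.

$9,004,396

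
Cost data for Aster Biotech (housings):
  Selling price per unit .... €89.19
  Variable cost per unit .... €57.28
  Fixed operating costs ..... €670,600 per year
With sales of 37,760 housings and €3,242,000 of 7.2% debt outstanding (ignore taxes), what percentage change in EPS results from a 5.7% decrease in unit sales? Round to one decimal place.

Contribution at this volume is 37,760 × €31.91 = €1,204,921.60.
Operating income = contribution − fixed costs = €1,204,921.60 − €670,600 = €534,321.60.
After interest of €233,424.00, pre-tax earnings = €300,897.60.
DCL = total CM / (EBIT − I) = €1,204,921.60 / €300,897.60 = 4.0044.
EPS therefore changes by 4.0044 × (-5.7%) = -22.8%.

-22.8%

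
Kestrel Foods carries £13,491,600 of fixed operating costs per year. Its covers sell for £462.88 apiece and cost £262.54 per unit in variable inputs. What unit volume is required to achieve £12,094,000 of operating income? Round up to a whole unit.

Contribution margin per unit = £462.88 − £262.54 = £200.34.
Need Q such that Q × £200.34 − £13,491,600 = £12,094,000, i.e. Q = £25,585,600 / £200.34 = 127,710.89 → 127,711.

127,711 covers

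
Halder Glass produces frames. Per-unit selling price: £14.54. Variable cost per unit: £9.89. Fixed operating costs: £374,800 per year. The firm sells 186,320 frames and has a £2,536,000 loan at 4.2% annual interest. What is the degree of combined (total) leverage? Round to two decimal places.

2.25

At 186,320 units, contribution = 186,320 × £4.65 = £866,388.00.
Operating income = contribution − fixed costs = £866,388.00 − £374,800 = £491,588.00. Interest = £106,512.00, so EBIT − I = £385,076.00.
DCL = contribution ÷ (EBIT − I) = £866,388.00 ÷ £385,076.00 = 2.2499.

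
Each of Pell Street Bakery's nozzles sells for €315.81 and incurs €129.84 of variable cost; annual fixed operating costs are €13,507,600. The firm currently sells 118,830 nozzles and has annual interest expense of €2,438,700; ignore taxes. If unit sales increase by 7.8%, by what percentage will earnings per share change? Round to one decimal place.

At 118,830 units, contribution = 118,830 × €185.97 = €22,098,815.10.
EBIT = €22,098,815.10 − €13,507,600 = €8,591,215.10.
After interest of €2,438,700.00, pre-tax earnings = €6,152,515.10.
Degree of combined leverage = contribution ÷ (EBIT − I) = €22,098,815.10 ÷ €6,152,515.10 = 3.5918.
%ΔEPS = DCL × %ΔSales = 3.5918 × +7.8% = +28.0%.

+28.0%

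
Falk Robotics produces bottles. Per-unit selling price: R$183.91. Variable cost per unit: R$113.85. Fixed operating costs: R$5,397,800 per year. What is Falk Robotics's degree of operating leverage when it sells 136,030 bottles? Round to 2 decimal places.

At 136,030 units, contribution = 136,030 × R$70.06 = R$9,530,261.80.
Operating income = contribution − fixed costs = R$9,530,261.80 − R$5,397,800 = R$4,132,461.80.
So DOL = total CM / EBIT = R$9,530,261.80 / R$4,132,461.80 = 2.3062.

2.31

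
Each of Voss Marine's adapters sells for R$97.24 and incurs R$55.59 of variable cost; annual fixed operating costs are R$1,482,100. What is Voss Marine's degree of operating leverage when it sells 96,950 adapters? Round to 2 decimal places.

Contribution at this volume is 96,950 × R$41.65 = R$4,037,967.50.
EBIT = R$4,037,967.50 − R$1,482,100 = R$2,555,867.50.
Degree of operating leverage = R$4,037,967.50 / R$2,555,867.50 = 1.5799.

1.58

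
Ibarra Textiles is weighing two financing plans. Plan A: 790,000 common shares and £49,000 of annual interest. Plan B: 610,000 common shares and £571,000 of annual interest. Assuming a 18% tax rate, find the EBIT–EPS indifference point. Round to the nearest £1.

At indifference, (EBIT − 49,000)(1 − t)/790,000 = (EBIT − 571,000)(1 − t)/610,000.
The (1 − t) factor cancels: (EBIT − 49,000) × 610,000 = (EBIT − 571,000) × 790,000.
Solving, EBIT = (571,000·790,000 − 49,000·610,000) / (790,000 − 610,000) = 421,200,000,000 / 180,000 = 2,340,000.00.

£2,340,000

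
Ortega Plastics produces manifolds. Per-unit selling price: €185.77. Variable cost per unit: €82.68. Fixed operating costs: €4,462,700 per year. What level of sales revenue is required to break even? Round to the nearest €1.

Contribution margin per unit = €185.77 − €82.68 = €103.09, a CM ratio of €103.09 ÷ €185.77 = 0.5549.
Break-even sales = FC ÷ CM ratio = €4,462,700 × €185.77 / €103.09 = €8,041,864.

€8,041,864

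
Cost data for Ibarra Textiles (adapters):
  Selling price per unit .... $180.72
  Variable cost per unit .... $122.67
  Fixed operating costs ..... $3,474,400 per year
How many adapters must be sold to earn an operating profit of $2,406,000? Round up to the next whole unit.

Unit CM = price − variable cost = $180.72 − $122.67 = $58.05.
Need Q such that Q × $58.05 − $3,474,400 = $2,406,000, i.e. Q = $5,880,400 / $58.05 = 101,298.88 → 101,299.

101,299 adapters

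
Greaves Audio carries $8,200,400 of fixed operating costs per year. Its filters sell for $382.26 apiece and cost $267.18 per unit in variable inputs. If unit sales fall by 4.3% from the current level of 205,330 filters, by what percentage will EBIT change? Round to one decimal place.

Total contribution margin = 205,330 × $115.08 = $23,629,376.40.
EBIT = $23,629,376.40 − $8,200,400 = $15,428,976.40.
Degree of operating leverage = $23,629,376.40 / $15,428,976.40 = 1.5315.
Operating income changes by 1.5315 × -4.3% = -6.6%.

-6.6%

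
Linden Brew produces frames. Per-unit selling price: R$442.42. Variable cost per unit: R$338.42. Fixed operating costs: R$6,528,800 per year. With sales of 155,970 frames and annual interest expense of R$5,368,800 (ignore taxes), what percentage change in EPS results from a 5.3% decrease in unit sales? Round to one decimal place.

-19.9%

At 155,970 units, contribution = 155,970 × R$104.00 = R$16,220,880.00.
EBIT = R$16,220,880.00 − R$6,528,800 = R$9,692,080.00.
Interest = R$5,368,800.00, so EBIT − I = R$4,323,280.00.
Degree of combined leverage = contribution ÷ (EBIT − I) = R$16,220,880.00 ÷ R$4,323,280.00 = 3.7520.
%ΔEPS = DCL × %ΔSales = 3.7520 × -5.3% = -19.9%.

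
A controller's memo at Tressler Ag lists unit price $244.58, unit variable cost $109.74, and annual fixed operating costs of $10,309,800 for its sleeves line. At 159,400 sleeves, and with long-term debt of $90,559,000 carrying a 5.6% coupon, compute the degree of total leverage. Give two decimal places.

3.52

Total contribution margin = 159,400 × $134.84 = $21,493,496.00.
EBIT = $21,493,496.00 − $10,309,800 = $11,183,696.00. Interest = $5,071,304.00, so EBIT − I = $6,112,392.00.
Degree of total leverage = total CM / (EBIT − interest) = $21,493,496.00 / $6,112,392.00 = 3.5164.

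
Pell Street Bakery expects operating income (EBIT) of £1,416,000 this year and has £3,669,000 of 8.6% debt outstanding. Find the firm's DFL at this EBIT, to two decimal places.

1.29

Annual interest charges come to £315,534.00.
DFL = EBIT ÷ (EBIT − I) = £1,416,000 ÷ (£1,416,000 − £315,534.00) = £1,416,000 ÷ £1,100,466.00 = 1.2867.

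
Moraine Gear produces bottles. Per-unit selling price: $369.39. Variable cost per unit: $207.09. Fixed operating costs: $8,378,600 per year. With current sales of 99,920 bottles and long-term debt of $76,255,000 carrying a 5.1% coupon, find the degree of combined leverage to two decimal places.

Contribution at this volume is 99,920 × $162.30 = $16,217,016.00.
EBIT = $16,217,016.00 − $8,378,600 = $7,838,416.00. Interest = $3,889,005.00, so EBIT − I = $3,949,411.00.
DCL = contribution ÷ (EBIT − I) = $16,217,016.00 ÷ $3,949,411.00 = 4.1062.

4.11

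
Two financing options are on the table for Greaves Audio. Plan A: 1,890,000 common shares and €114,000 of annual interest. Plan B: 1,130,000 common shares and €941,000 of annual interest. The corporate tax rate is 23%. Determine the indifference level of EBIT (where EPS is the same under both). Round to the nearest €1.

€2,170,618

Set EPS_A = EPS_B: (EBIT − €114,000)(1 − 0.23) ÷ 1,890,000 = (EBIT − €941,000)(1 − 0.23) ÷ 1,130,000.
The (1 − t) factor cancels: (EBIT − 114,000) × 1,130,000 = (EBIT − 941,000) × 1,890,000.
EBIT × (1,890,000 − 1,130,000) = 941,000 × 1,890,000 − 114,000 × 1,130,000 = 1,649,670,000,000, so EBIT = 1,649,670,000,000 ÷ 760,000 = 2,170,618.42.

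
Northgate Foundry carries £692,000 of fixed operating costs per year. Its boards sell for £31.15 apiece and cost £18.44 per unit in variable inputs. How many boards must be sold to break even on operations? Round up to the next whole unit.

Each unit contributes £31.15 − £18.44 = £12.71.
Break-even volume = fixed costs ÷ CM per unit = £692,000 ÷ £12.71 = 54,445.32, so 54,446 boards.

54,446 boards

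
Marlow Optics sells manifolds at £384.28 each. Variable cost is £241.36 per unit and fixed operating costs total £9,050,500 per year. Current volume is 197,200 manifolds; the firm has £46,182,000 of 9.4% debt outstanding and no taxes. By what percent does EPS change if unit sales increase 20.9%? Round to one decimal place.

At 197,200 units, contribution = 197,200 × £142.92 = £28,183,824.00.
EBIT = £28,183,824.00 − £9,050,500 = £19,133,324.00.
After interest of £4,341,108.00, pre-tax earnings = £14,792,216.00.
DCL = total CM / (EBIT − I) = £28,183,824.00 / £14,792,216.00 = 1.9053.
EPS therefore changes by 1.9053 × (+20.9%) = +39.8%.

+39.8%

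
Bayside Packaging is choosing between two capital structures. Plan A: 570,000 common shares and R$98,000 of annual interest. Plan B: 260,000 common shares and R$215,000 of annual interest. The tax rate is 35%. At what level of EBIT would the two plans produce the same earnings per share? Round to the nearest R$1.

R$313,129

At indifference, (EBIT − 98,000)(1 − t)/570,000 = (EBIT − 215,000)(1 − t)/260,000.
The (1 − t) factor cancels: (EBIT − 98,000) × 260,000 = (EBIT − 215,000) × 570,000.
EBIT × (570,000 − 260,000) = 215,000 × 570,000 − 98,000 × 260,000 = 97,070,000,000, so EBIT = 97,070,000,000 ÷ 310,000 = 313,129.03.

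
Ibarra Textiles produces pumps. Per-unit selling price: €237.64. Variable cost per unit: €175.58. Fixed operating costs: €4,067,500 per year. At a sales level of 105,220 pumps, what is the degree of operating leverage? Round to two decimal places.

Contribution at this volume is 105,220 × €62.06 = €6,529,953.20.
Subtracting fixed costs: EBIT = €6,529,953.20 − €4,067,500 = €2,462,453.20.
Degree of operating leverage = €6,529,953.20 / €2,462,453.20 = 2.6518.

2.65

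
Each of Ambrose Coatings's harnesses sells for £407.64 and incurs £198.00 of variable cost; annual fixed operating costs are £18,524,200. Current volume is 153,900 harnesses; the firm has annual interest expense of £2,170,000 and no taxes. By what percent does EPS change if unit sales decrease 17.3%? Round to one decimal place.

-48.2%

At 153,900 units, contribution = 153,900 × £209.64 = £32,263,596.00.
Subtracting fixed costs: EBIT = £32,263,596.00 − £18,524,200 = £13,739,396.00.
After interest of £2,170,000.00, pre-tax earnings = £11,569,396.00.
Degree of combined leverage = contribution ÷ (EBIT − I) = £32,263,596.00 ÷ £11,569,396.00 = 2.7887.
%ΔEPS = DCL × %ΔSales = 2.7887 × -17.3% = -48.2%.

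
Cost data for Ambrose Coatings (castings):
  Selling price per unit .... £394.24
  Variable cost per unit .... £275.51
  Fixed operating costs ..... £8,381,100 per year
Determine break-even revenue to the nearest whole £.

£27,829,233

CM per unit = £394.24 − £275.51 = £118.73; CM ratio = £118.73 / £394.24 = 0.3012.
Break-even sales = FC ÷ CM ratio = £8,381,100 × £394.24 / £118.73 = £27,829,233.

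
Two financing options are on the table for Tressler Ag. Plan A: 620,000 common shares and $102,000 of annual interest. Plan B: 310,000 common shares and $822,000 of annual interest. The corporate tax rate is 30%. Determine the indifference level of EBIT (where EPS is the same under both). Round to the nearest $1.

$1,542,000

Set EPS_A = EPS_B: (EBIT − $102,000)(1 − 0.30) ÷ 620,000 = (EBIT − $822,000)(1 − 0.30) ÷ 310,000.
Cancelling (1 − t) and cross-multiplying: 310,000·(EBIT − 102,000) = 620,000·(EBIT − 822,000).
Solving, EBIT = (822,000·620,000 − 102,000·310,000) / (620,000 − 310,000) = 478,020,000,000 / 310,000 = 1,542,000.00.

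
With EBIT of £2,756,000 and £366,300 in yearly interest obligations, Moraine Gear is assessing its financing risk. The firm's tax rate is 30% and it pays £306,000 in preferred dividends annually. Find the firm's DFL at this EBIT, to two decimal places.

1.41

Annual interest charges come to £366,300.00.
Preferred dividends grossed up pre-tax: £306,000 / (1 − 0.30) = £437,142.86.
DFL = EBIT ÷ [EBIT − I − D_p/(1−t)] = £2,756,000 ÷ [£2,756,000 − £366,300.00 − £437,142.86] = £2,756,000 ÷ £1,952,557.14 = 1.4115.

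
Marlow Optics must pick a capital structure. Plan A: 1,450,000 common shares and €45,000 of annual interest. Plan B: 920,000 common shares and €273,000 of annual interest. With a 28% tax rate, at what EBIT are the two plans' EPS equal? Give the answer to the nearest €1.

At indifference, (EBIT − 45,000)(1 − t)/1,450,000 = (EBIT − 273,000)(1 − t)/920,000.
Cancelling (1 − t) and cross-multiplying: 920,000·(EBIT − 45,000) = 1,450,000·(EBIT − 273,000).
EBIT × (1,450,000 − 920,000) = 273,000 × 1,450,000 − 45,000 × 920,000 = 354,450,000,000, so EBIT = 354,450,000,000 ÷ 530,000 = 668,773.58.

€668,774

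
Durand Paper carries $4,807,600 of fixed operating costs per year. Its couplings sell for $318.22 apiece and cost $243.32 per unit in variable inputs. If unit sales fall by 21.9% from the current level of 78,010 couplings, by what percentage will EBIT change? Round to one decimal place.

-123.6%

Contribution at this volume is 78,010 × $74.90 = $5,842,949.00.
Subtracting fixed costs: EBIT = $5,842,949.00 − $4,807,600 = $1,035,349.00.
Degree of operating leverage = $5,842,949.00 / $1,035,349.00 = 5.6435.
So EBIT moves 5.6435 × (-21.9%) = -123.6%.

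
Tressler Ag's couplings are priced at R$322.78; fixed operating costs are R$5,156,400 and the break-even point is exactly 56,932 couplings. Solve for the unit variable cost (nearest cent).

Contribution per unit must be FC / Q = R$5,156,400 / 56,932 = R$90.5712.
Hence VC = price − CM = R$322.78 − R$90.5712 = R$232.21.

R$232.21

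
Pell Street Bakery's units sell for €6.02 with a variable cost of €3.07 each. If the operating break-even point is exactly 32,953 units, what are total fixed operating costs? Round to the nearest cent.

€97,211.35

Unit CM = price − variable cost = €6.02 − €3.07 = €2.95.
Since BE = FC / CM, FC = 32,953 × €2.95 = €97,211.35.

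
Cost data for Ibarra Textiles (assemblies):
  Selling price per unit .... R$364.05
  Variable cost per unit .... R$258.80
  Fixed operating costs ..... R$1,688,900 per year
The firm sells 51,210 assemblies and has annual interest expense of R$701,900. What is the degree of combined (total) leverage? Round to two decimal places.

1.80

Contribution at this volume is 51,210 × R$105.25 = R$5,389,852.50.
Operating income = contribution − fixed costs = R$5,389,852.50 − R$1,688,900 = R$3,700,952.50. Interest = R$701,900.00, so EBIT − I = R$2,999,052.50.
Degree of total leverage = total CM / (EBIT − interest) = R$5,389,852.50 / R$2,999,052.50 = 1.7972.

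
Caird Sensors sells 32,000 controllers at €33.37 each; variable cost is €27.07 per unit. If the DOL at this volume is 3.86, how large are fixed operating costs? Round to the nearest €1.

Contribution at this volume is 32,000 × €6.30 = €201,600.00.
Since DOL = CM ÷ EBIT, EBIT = €201,600.00 ÷ 3.86 = €52,227.98.
Fixed costs = CM − EBIT = €201,600.00 − €52,227.98 = €149,372.

€149,372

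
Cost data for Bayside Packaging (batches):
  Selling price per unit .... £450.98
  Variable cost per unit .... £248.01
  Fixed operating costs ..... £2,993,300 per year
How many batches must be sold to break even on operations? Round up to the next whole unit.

Unit CM = price − variable cost = £450.98 − £248.01 = £202.97.
Units to break even: £2,993,300 ÷ £202.97 = 14,747.50, rounded up to 14,748.

14,748 batches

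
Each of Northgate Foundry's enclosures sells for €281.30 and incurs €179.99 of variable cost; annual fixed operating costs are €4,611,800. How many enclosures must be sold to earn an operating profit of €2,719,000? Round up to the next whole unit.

Each unit contributes €281.30 − €179.99 = €101.31.
Units = (FC + target) / CM = (€4,611,800 + €2,719,000) / €101.31 = 72,360.08, so 72,361 enclosures.

72,361 enclosures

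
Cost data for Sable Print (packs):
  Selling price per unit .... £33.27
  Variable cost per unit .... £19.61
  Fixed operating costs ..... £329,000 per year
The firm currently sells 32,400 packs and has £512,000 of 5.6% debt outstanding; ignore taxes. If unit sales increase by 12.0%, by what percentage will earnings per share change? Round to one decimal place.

+62.5%

Total contribution margin = 32,400 × £13.66 = £442,584.00.
Operating income = contribution − fixed costs = £442,584.00 − £329,000 = £113,584.00.
Interest = £28,672.00, so EBIT − I = £84,912.00.
DCL = total CM / (EBIT − I) = £442,584.00 / £84,912.00 = 5.2123.
%ΔEPS = DCL × %ΔSales = 5.2123 × +12.0% = +62.5%.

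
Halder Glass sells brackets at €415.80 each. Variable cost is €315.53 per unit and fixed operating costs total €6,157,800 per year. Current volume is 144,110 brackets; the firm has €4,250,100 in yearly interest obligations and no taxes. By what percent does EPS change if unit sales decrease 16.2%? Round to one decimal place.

At 144,110 units, contribution = 144,110 × €100.27 = €14,449,909.70.
EBIT = €14,449,909.70 − €6,157,800 = €8,292,109.70.
After interest of €4,250,100.00, pre-tax earnings = €4,042,009.70.
DCL = total CM / (EBIT − I) = €14,449,909.70 / €4,042,009.70 = 3.5749.
%ΔEPS = DCL × %ΔSales = 3.5749 × -16.2% = -57.9%.

-57.9%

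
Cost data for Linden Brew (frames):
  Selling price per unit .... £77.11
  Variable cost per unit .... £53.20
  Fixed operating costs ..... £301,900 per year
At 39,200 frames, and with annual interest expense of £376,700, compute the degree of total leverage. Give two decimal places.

Total contribution margin = 39,200 × £23.91 = £937,272.00.
Subtracting fixed costs: EBIT = £937,272.00 − £301,900 = £635,372.00. Interest = £376,700.00.
DOL = £937,272.00 ÷ £635,372.00 = 1.4752; DFL = £635,372.00 ÷ £258,672.00 = 2.4563.
DCL = DOL × DFL = 1.4752 × 2.4563 = 3.6235.

3.62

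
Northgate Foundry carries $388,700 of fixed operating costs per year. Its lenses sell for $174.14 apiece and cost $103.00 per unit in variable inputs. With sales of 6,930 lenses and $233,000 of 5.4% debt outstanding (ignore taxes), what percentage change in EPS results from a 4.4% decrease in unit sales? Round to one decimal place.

Contribution at this volume is 6,930 × $71.14 = $493,000.20.
Subtracting fixed costs: EBIT = $493,000.20 − $388,700 = $104,300.20.
After interest of $12,582.00, pre-tax earnings = $91,718.20.
DCL = total CM / (EBIT − I) = $493,000.20 / $91,718.20 = 5.3752.
EPS therefore changes by 5.3752 × (-4.4%) = -23.7%.

-23.7%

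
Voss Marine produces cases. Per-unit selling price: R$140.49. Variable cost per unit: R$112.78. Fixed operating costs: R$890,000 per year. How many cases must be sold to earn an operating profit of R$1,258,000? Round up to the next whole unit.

Each unit contributes R$140.49 − R$112.78 = R$27.71.
Required volume = (fixed costs + target profit) ÷ CM = (R$890,000 + R$1,258,000) ÷ R$27.71 = 77,517.14, so 77,518 cases.

77,518 cases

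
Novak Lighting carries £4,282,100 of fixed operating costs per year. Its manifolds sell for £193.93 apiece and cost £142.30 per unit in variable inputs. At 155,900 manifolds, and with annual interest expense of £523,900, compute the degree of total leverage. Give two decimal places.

Total contribution margin = 155,900 × £51.63 = £8,049,117.00.
Operating income = contribution − fixed costs = £8,049,117.00 − £4,282,100 = £3,767,017.00. Interest = £523,900.00.
DOL = £8,049,117.00 ÷ £3,767,017.00 = 2.1367; DFL = £3,767,017.00 ÷ £3,243,117.00 = 1.1615.
DCL = DOL × DFL = 2.1367 × 1.1615 = 2.4818.

2.48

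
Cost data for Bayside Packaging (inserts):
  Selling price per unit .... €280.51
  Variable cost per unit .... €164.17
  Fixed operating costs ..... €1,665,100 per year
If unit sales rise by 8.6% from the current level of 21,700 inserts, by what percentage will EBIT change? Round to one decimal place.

+25.3%

Contribution at this volume is 21,700 × €116.34 = €2,524,578.00.
EBIT = €2,524,578.00 − €1,665,100 = €859,478.00.
DOL = contribution ÷ EBIT = €2,524,578.00 ÷ €859,478.00 = 2.9373.
So EBIT moves 2.9373 × (+8.6%) = +25.3%.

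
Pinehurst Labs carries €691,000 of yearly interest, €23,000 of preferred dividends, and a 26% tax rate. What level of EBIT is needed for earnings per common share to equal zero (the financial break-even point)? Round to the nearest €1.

€722,081

Preferred dividends are paid after tax, so their pre-tax equivalent is €23,000 ÷ (1 − 0.26) = €31,081.08.
Financial break-even EBIT = interest + D_p ÷ (1 − t) = €691,000 + €31,081.08 = €722,081.08.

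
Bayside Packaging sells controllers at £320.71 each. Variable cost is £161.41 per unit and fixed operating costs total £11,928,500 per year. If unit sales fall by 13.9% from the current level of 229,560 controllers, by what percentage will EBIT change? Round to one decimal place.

Contribution at this volume is 229,560 × £159.30 = £36,568,908.00.
Operating income = contribution − fixed costs = £36,568,908.00 − £11,928,500 = £24,640,408.00.
So DOL = total CM / EBIT = £36,568,908.00 / £24,640,408.00 = 1.4841.
%ΔEBIT = DOL × %ΔSales = 1.4841 × -13.9% = -20.6%.

-20.6%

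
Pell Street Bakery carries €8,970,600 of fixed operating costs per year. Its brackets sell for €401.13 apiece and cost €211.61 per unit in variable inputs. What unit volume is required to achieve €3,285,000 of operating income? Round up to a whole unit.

64,667 brackets

Unit CM = price − variable cost = €401.13 − €211.61 = €189.52.
Required volume = (fixed costs + target profit) ÷ CM = (€8,970,600 + €3,285,000) ÷ €189.52 = 64,666.53, so 64,667 brackets.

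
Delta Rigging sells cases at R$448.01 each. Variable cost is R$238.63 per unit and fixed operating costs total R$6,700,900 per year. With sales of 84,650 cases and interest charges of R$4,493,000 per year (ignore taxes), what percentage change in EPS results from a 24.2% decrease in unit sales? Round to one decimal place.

-65.7%

At 84,650 units, contribution = 84,650 × R$209.38 = R$17,724,017.00.
Operating income = contribution − fixed costs = R$17,724,017.00 − R$6,700,900 = R$11,023,117.00.
Interest = R$4,493,000.00, so EBIT − I = R$6,530,117.00.
Degree of combined leverage = contribution ÷ (EBIT − I) = R$17,724,017.00 ÷ R$6,530,117.00 = 2.7142.
EPS therefore changes by 2.7142 × (-24.2%) = -65.7%.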